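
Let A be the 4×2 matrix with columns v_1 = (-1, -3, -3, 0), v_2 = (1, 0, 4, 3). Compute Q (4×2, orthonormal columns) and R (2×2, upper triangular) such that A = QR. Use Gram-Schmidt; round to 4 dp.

Q = [[-0.2294, 0.0764], [-0.6882, -0.4963], [-0.6882, 0.4709], [0.0000, 0.7254]], R = [[4.3589, -2.9824], [0.0000, 4.1359]]

q_1 = v_1/‖v_1‖ = (-1, -3, -3, 0)/4.3589 = (-0.2294, -0.6882, -0.6882, 0.0000).
r_{12} = q_1·v_2 = -2.9824.
u_2 = v_2 + 2.9824·q_1 = (0.3158, -2.0526, 1.9474, 3.0000).
‖u_2‖ = 4.1359, so q_2 = (0.0764, -0.4963, 0.4709, 0.7254).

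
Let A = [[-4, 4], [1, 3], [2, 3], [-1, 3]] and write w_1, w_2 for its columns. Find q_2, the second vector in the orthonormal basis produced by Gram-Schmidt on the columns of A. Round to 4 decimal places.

q_2 = (0.3518, 0.5571, 0.6304, 0.4105)

q_1 = w_1/‖w_1‖ = (-4, 1, 2, -1)/4.6904 = (-0.8528, 0.2132, 0.4264, -0.2132).
r_{12} = q_1·w_2 = -2.1320.
u_2 = w_2 + 2.1320·q_1 = (2.1818, 3.4545, 3.9091, 2.5455).
‖u_2‖ = 6.2012, so q_2 = (0.3518, 0.5571, 0.6304, 0.4105).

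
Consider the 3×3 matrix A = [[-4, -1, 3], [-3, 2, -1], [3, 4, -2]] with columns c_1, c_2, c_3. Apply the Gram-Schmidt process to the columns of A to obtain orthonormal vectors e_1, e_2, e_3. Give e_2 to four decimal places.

e_2 = (0.0415, 0.6783, 0.7336)

e_1 = c_1/‖c_1‖ = (-4, -3, 3)/5.8310 = (-0.6860, -0.5145, 0.5145).
r_{12} = e_1·c_2 = 1.7150.
u_2 = c_2 − 1.7150·e_1 = (0.1765, 2.8824, 3.1176).
‖u_2‖ = 4.2496, so e_2 = (0.0415, 0.6783, 0.7336).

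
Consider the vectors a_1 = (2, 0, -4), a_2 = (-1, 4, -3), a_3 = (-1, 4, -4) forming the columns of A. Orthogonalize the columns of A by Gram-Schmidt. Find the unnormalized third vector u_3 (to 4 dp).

q_1 = a_1/‖a_1‖ = (2, 0, -4)/4.4721 = (0.4472, 0.0000, -0.8944).
r_{12} = q_1·a_2 = 2.2361.
u_2 = a_2 − 2.2361·q_1 = (-2.0000, 4.0000, -1.0000).
‖u_2‖ = 4.5826, so q_2 = (-0.4364, 0.8729, -0.2182).
r_{13} = q_1·a_3 = 3.1305; r_{23} = q_2·a_3 = 4.8008.
u_3 = a_3 − 3.1305·q_1 − 4.8008·q_2 = (-0.3048, -0.1905, -0.1524).

u_3 = (-0.3048, -0.1905, -0.1524)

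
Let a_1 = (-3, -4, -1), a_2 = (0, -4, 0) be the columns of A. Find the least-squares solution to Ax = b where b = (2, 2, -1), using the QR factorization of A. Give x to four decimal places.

a_1 = (-3, -4, -1); ‖a_1‖ = 5.0990, so e_1 = (-0.5883, -0.7845, -0.1961).
e_1·a_2 = (-0.5883)·0 + (-0.7845)·(-4) + (-0.1961)·0 = 3.1379.
u_2 = a_2 − 3.1379·e_1 = (1.8462, -1.5385, 0.6154).
‖u_2‖ = 2.4807, so e_2 = (0.7442, -0.6202, 0.2481).
Qᵀb = (-2.5495, 0.0000).
Back-substitute: x_2 = 0.0000/2.4807 = 0.0000.
x_1 = (-2.5495 − 3.1379·0.0000)/5.0990 = -0.5000.

x = (-0.5000, 0.0000)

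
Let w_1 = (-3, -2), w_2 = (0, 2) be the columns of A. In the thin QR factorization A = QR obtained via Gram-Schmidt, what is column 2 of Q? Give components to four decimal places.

e_2 = (-0.5547, 0.8321)

w_1 = (-3, -2); ‖w_1‖ = 3.6056, so e_1 = (-0.8321, -0.5547).
e_1·w_2 = (-0.8321)·0 + (-0.5547)·2 = -1.1094.
u_2 = w_2 + 1.1094·e_1 = (-0.9231, 1.3846).
‖u_2‖ = 1.6641, so e_2 = (-0.5547, 0.8321).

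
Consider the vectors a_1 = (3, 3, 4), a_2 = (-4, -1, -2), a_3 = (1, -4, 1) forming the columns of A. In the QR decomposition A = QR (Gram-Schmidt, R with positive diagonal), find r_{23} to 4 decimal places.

r_{23} = -2.3074

q_1 = a_1/‖a_1‖ = (3, 3, 4)/5.8310 = (0.5145, 0.5145, 0.6860).
r_{12} = q_1·a_2 = -3.9445.
u_2 = a_2 + 3.9445·q_1 = (-1.9706, 1.0294, 0.7059).
‖u_2‖ = 2.3326, so q_2 = (-0.8448, 0.4413, 0.3026).
r_{23} = q_2·a_3 = -2.3074.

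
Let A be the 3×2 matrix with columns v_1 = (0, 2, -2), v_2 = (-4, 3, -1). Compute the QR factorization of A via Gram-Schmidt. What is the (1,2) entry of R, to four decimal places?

e_1 = v_1/‖v_1‖ = (0, 2, -2)/2.8284 = (0.0000, 0.7071, -0.7071).
r_{12} = e_1·v_2 = 2.8284.

r_{12} = 2.8284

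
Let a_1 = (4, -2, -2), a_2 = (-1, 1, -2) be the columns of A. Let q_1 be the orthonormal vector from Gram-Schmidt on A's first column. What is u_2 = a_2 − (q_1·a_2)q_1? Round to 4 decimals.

u_2 = (-0.6667, 0.8333, -2.1667)

a_1 = (4, -2, -2); ‖a_1‖ = 4.8990, so q_1 = (0.8165, -0.4082, -0.4082).
q_1·a_2 = 0.8165·(-1) + (-0.4082)·1 + (-0.4082)·(-2) = -0.4082.
u_2 = a_2 + 0.4082·q_1 = (-0.6667, 0.8333, -2.1667).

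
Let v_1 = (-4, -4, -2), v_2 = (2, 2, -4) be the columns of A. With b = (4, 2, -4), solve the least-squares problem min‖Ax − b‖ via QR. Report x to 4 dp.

v_1 = (-4, -4, -2); ‖v_1‖ = 6.0000, so e_1 = (-0.6667, -0.6667, -0.3333).
e_1·v_2 = (-0.6667)·2 + (-0.6667)·2 + (-0.3333)·(-4) = -1.3333.
u_2 = v_2 + 1.3333·e_1 = (1.1111, 1.1111, -4.4444).
‖u_2‖ = 4.7140, so e_2 = (0.2357, 0.2357, -0.9428).
Qᵀb = (-2.6667, 5.1854).
Back-substitute: x_2 = 5.1854/4.7140 = 1.1000.
x_1 = (-2.6667 + 1.3333·1.1000)/6.0000 = -0.2000.

x = (-0.2000, 1.1000)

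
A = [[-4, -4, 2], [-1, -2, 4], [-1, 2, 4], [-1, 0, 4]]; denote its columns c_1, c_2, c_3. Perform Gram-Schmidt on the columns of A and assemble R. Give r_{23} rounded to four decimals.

r_{23} = 2.7253

c_1 = (-4, -1, -1, -1); ‖c_1‖ = 4.3589, so e_1 = (-0.9177, -0.2294, -0.2294, -0.2294).
e_1·c_2 = (-0.9177)·(-4) + (-0.2294)·(-2) + (-0.2294)·2 + (-0.2294)·0 = 3.6707.
u_2 = c_2 − 3.6707·e_1 = (-0.6316, -1.1579, 2.8421, 0.8421).
‖u_2‖ = 3.2444, so e_2 = (-0.1947, -0.3569, 0.8760, 0.2596).
r_{23} = e_2·c_3 = 2.7253.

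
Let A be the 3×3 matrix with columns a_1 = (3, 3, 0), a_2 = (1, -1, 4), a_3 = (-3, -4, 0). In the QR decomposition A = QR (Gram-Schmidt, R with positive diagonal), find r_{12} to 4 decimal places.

r_{12} = 0.0000

q_1 = a_1/‖a_1‖ = (3, 3, 0)/4.2426 = (0.7071, 0.7071, 0.0000).
r_{12} = q_1·a_2 = 0.0000.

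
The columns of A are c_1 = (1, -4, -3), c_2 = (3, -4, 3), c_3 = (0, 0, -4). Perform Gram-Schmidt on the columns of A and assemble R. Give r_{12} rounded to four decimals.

r_{12} = 1.9612

c_1 = (1, -4, -3); ‖c_1‖ = 5.0990, so e_1 = (0.1961, -0.7845, -0.5883).
r_{12} = e_1·c_2 = 1.9612.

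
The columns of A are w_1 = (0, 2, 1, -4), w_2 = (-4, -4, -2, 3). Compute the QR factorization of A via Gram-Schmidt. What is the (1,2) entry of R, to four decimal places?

r_{12} = -4.8008

q_1 = w_1/‖w_1‖ = (0, 2, 1, -4)/4.5826 = (0.0000, 0.4364, 0.2182, -0.8729).
r_{12} = q_1·w_2 = -4.8008.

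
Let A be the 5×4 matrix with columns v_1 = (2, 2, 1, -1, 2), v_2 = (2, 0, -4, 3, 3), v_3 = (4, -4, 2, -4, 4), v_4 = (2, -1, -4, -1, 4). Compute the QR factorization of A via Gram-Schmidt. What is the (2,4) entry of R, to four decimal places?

r_{24} = 4.4993

v_1 = (2, 2, 1, -1, 2); ‖v_1‖ = 3.7417, so q_1 = (0.5345, 0.5345, 0.2673, -0.2673, 0.5345).
q_1·v_2 = 0.5345·2 + 0.5345·0 + 0.2673·(-4) + (-0.2673)·3 + 0.5345·3 = 0.8018.
u_2 = v_2 − 0.8018·q_1 = (1.5714, -0.4286, -4.2143, 3.2143, 2.5714).
‖u_2‖ = 6.1120, so q_2 = (0.2571, -0.0701, -0.6895, 0.5259, 0.4207).
r_{24} = q_2·v_4 = 4.4993.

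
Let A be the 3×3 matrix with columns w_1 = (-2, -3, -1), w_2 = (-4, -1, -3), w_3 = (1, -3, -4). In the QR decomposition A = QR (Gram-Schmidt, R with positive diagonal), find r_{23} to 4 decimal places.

r_{23} = 0.0000

q_1 = w_1/‖w_1‖ = (-2, -3, -1)/3.7417 = (-0.5345, -0.8018, -0.2673).
r_{12} = q_1·w_2 = 3.7417.
u_2 = w_2 − 3.7417·q_1 = (-2.0000, 2.0000, -2.0000).
‖u_2‖ = 3.4641, so q_2 = (-0.5774, 0.5774, -0.5774).
r_{23} = q_2·w_3 = 0.0000.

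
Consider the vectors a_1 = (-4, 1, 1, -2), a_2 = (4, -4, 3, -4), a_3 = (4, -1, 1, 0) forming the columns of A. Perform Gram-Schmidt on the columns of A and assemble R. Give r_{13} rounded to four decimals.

r_{13} = -3.4112

q_1 = a_1/‖a_1‖ = (-4, 1, 1, -2)/4.6904 = (-0.8528, 0.2132, 0.2132, -0.4264).
r_{13} = q_1·a_3 = -3.4112.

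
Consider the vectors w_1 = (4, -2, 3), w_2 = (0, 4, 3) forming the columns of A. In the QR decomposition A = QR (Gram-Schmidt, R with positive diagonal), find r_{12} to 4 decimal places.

r_{12} = 0.1857

w_1 = (4, -2, 3); ‖w_1‖ = 5.3852, so q_1 = (0.7428, -0.3714, 0.5571).
r_{12} = q_1·w_2 = 0.1857.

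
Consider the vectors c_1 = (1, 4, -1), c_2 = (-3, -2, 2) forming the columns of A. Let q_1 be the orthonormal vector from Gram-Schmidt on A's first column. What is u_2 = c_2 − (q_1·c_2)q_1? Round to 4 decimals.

c_1 = (1, 4, -1); ‖c_1‖ = 4.2426, so q_1 = (0.2357, 0.9428, -0.2357).
q_1·c_2 = 0.2357·(-3) + 0.9428·(-2) + (-0.2357)·2 = -3.0641.
u_2 = c_2 + 3.0641·q_1 = (-2.2778, 0.8889, 1.2778).

u_2 = (-2.2778, 0.8889, 1.2778)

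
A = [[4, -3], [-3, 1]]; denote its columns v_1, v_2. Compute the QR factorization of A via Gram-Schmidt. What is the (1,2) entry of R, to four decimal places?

v_1 = (4, -3); ‖v_1‖ = 5.0000, so q_1 = (0.8000, -0.6000).
r_{12} = q_1·v_2 = -3.0000.

r_{12} = -3.0000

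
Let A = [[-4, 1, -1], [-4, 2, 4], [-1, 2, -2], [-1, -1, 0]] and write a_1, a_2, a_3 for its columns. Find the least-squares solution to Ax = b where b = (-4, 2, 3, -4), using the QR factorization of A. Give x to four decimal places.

e_1 = a_1/‖a_1‖ = (-4, -4, -1, -1)/5.8310 = (-0.6860, -0.6860, -0.1715, -0.1715).
r_{12} = e_1·a_2 = -2.2295.
u_2 = a_2 + 2.2295·e_1 = (-0.5294, 0.4706, 1.6176, -1.3824).
‖u_2‖ = 2.2426, so e_2 = (-0.2361, 0.2098, 0.7213, -0.6164).
r_{13} = e_1·a_3 = -1.7150; r_{23} = e_2·a_3 = -0.3672.
u_3 = a_3 + 1.7150·e_1 + 0.3672·e_2 = (-2.2632, 2.9006, -2.0292, -0.5205).
‖u_3‖ = 4.2337, so e_3 = (-0.5346, 0.6851, -0.4793, -0.1229).
Qᵀb = (1.5435, 5.9935, 2.5623).
Back-substitute: x_3 = 2.5623/4.2337 = 0.6052.
x_2 = (5.9935 + 0.3672·0.6052)/2.2426 = 2.7716.
x_1 = (1.5435 + 2.2295·2.7716 + 1.7150·0.6052)/5.8310 = 1.5024.

x = (1.5024, 2.7716, 0.6052)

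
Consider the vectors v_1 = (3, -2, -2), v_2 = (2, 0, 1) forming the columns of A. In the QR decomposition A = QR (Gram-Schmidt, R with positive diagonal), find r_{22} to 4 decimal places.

r_{22} = 2.0147

e_1 = v_1/‖v_1‖ = (3, -2, -2)/4.1231 = (0.7276, -0.4851, -0.4851).
r_{12} = e_1·v_2 = 0.9701.
u_2 = v_2 − 0.9701·e_1 = (1.2941, 0.4706, 1.4706).
r_{22} = ‖u_2‖ = 2.0147.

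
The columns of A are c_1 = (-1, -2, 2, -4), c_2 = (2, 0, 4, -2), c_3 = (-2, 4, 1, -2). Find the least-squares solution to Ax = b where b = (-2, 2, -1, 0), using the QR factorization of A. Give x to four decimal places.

c_1 = (-1, -2, 2, -4); ‖c_1‖ = 5.0000, so e_1 = (-0.2000, -0.4000, 0.4000, -0.8000).
e_1·c_2 = (-0.2000)·2 + (-0.4000)·0 + 0.4000·4 + (-0.8000)·(-2) = 2.8000.
u_2 = c_2 − 2.8000·e_1 = (2.5600, 1.1200, 2.8800, 0.2400).
‖u_2‖ = 4.0200, so e_2 = (0.6368, 0.2786, 0.7164, 0.0597).
e_1·c_3 = (-0.2000)·(-2) + (-0.4000)·4 + 0.4000·1 + (-0.8000)·(-2) = 0.8000; e_2·c_3 = 0.6368·(-2) + 0.2786·4 + 0.7164·1 + 0.0597·(-2) = 0.4378.
u_3 = c_3 − 0.8000·e_1 − 0.4378·e_2 = (-2.1188, 4.1980, 0.3663, -1.3861).
‖u_3‖ = 4.9161, so e_3 = (-0.4310, 0.8539, 0.0745, -0.2820).
Qᵀb = (-0.8000, -1.4329, 2.4953).
Back-substitute: x_3 = 2.4953/4.9161 = 0.5076.
x_2 = (-1.4329 − 0.4378·0.5076)/4.0200 = -0.4117.
x_1 = (-0.8000 − 2.8000·(-0.4117) − 0.8000·0.5076)/5.0000 = -0.0107.

x = (-0.0107, -0.4117, 0.5076)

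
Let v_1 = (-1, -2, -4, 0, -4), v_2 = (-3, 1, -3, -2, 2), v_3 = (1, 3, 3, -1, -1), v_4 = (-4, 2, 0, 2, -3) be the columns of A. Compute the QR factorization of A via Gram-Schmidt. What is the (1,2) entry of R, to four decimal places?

v_1 = (-1, -2, -4, 0, -4); ‖v_1‖ = 6.0828, so q_1 = (-0.1644, -0.3288, -0.6576, 0.0000, -0.6576).
r_{12} = q_1·v_2 = 0.8220.

r_{12} = 0.8220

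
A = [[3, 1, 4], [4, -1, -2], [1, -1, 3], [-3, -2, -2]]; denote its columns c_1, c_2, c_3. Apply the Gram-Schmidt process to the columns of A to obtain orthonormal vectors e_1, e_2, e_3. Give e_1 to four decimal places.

e_1 = (0.5071, 0.6761, 0.1690, -0.5071)

c_1 = (3, 4, 1, -3); ‖c_1‖ = 5.9161, so e_1 = (0.5071, 0.6761, 0.1690, -0.5071).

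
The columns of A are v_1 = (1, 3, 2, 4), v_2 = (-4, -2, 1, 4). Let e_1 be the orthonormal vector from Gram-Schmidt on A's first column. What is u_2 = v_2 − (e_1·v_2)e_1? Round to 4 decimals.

e_1 = v_1/‖v_1‖ = (1, 3, 2, 4)/5.4772 = (0.1826, 0.5477, 0.3651, 0.7303).
r_{12} = e_1·v_2 = 1.4606.
u_2 = v_2 − 1.4606·e_1 = (-4.2667, -2.8000, 0.4667, 2.9333).

u_2 = (-4.2667, -2.8000, 0.4667, 2.9333)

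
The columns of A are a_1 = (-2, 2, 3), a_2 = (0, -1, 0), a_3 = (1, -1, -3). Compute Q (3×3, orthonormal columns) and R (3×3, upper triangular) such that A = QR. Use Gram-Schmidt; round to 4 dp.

a_1 = (-2, 2, 3); ‖a_1‖ = 4.1231, so q_1 = (-0.4851, 0.4851, 0.7276).
q_1·a_2 = (-0.4851)·0 + 0.4851·(-1) + 0.7276·0 = -0.4851.
u_2 = a_2 + 0.4851·q_1 = (-0.2353, -0.7647, 0.3529).
‖u_2‖ = 0.8745, so q_2 = (-0.2691, -0.8745, 0.4036).
q_1·a_3 = (-0.4851)·1 + 0.4851·(-1) + 0.7276·(-3) = -3.1530; q_2·a_3 = (-0.2691)·1 + (-0.8745)·(-1) + 0.4036·(-3) = -0.6054.
u_3 = a_3 + 3.1530·q_1 + 0.6054·q_2 = (-0.6923, 0.0000, -0.4615).
‖u_3‖ = 0.8321, so q_3 = (-0.8321, 0.0000, -0.5547).

Q = [[-0.4851, -0.2691, -0.8321], [0.4851, -0.8745, 0.0000], [0.7276, 0.4036, -0.5547]], R = [[4.1231, -0.4851, -3.1530], [0.0000, 0.8745, -0.6054], [0.0000, 0.0000, 0.8321]]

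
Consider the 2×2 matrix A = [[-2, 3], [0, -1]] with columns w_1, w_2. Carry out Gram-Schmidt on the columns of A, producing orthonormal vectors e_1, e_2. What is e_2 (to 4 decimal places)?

e_2 = (0.0000, -1.0000)

w_1 = (-2, 0); ‖w_1‖ = 2.0000, so e_1 = (-1.0000, 0.0000).
e_1·w_2 = (-1.0000)·3 + 0.0000·(-1) = -3.0000.
u_2 = w_2 + 3.0000·e_1 = (0.0000, -1.0000).
‖u_2‖ = 1.0000, so e_2 = (0.0000, -1.0000).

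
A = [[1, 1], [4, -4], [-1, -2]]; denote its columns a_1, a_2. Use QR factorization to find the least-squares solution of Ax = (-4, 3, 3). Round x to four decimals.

x = (-0.8660, -1.5837)

a_1 = (1, 4, -1); ‖a_1‖ = 4.2426, so e_1 = (0.2357, 0.9428, -0.2357).
e_1·a_2 = 0.2357·1 + 0.9428·(-4) + (-0.2357)·(-2) = -3.0641.
u_2 = a_2 + 3.0641·e_1 = (1.7222, -1.1111, -2.7222).
‖u_2‖ = 3.4075, so e_2 = (0.5054, -0.3261, -0.7989).
Qᵀb = (1.1785, -5.3966).
Back-substitute: x_2 = -5.3966/3.4075 = -1.5837.
x_1 = (1.1785 + 3.0641·(-1.5837))/4.2426 = -0.8660.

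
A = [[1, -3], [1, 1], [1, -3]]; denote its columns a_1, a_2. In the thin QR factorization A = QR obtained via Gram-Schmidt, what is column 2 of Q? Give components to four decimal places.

e_2 = (-0.4082, 0.8165, -0.4082)

a_1 = (1, 1, 1); ‖a_1‖ = 1.7321, so e_1 = (0.5774, 0.5774, 0.5774).
e_1·a_2 = 0.5774·(-3) + 0.5774·1 + 0.5774·(-3) = -2.8868.
u_2 = a_2 + 2.8868·e_1 = (-1.3333, 2.6667, -1.3333).
‖u_2‖ = 3.2660, so e_2 = (-0.4082, 0.8165, -0.4082).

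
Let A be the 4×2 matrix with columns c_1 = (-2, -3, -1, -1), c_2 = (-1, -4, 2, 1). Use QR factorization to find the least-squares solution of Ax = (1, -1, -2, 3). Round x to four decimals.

c_1 = (-2, -3, -1, -1); ‖c_1‖ = 3.8730, so q_1 = (-0.5164, -0.7746, -0.2582, -0.2582).
q_1·c_2 = (-0.5164)·(-1) + (-0.7746)·(-4) + (-0.2582)·2 + (-0.2582)·1 = 2.8402.
u_2 = c_2 − 2.8402·q_1 = (0.4667, -1.8000, 2.7333, 1.7333).
‖u_2‖ = 3.7327, so q_2 = (0.1250, -0.4822, 0.7323, 0.4644).
Qᵀb = (0.0000, 0.5358).
Back-substitute: x_2 = 0.5358/3.7327 = 0.1435.
x_1 = (0.0000 − 2.8402·0.1435)/3.8730 = -0.1053.

x = (-0.1053, 0.1435)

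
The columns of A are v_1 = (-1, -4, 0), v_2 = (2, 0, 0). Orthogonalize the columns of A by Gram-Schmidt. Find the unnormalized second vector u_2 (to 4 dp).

v_1 = (-1, -4, 0); ‖v_1‖ = 4.1231, so q_1 = (-0.2425, -0.9701, 0.0000).
q_1·v_2 = (-0.2425)·2 + (-0.9701)·0 + 0.0000·0 = -0.4851.
u_2 = v_2 + 0.4851·q_1 = (1.8824, -0.4706, 0.0000).

u_2 = (1.8824, -0.4706, 0.0000)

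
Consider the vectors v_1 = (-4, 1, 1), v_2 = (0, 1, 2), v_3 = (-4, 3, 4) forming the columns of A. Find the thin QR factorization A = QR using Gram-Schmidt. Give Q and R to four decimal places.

q_1 = v_1/‖v_1‖ = (-4, 1, 1)/4.2426 = (-0.9428, 0.2357, 0.2357).
r_{12} = q_1·v_2 = 0.7071.
u_2 = v_2 − 0.7071·q_1 = (0.6667, 0.8333, 1.8333).
‖u_2‖ = 2.1213, so q_2 = (0.3143, 0.3928, 0.8642).
r_{13} = q_1·v_3 = 5.4212; r_{23} = q_2·v_3 = 3.3784.
u_3 = v_3 − 5.4212·q_1 − 3.3784·q_2 = (0.0494, 0.3951, -0.1975).
‖u_3‖ = 0.4444, so q_3 = (0.1111, 0.8889, -0.4444).

Q = [[-0.9428, 0.3143, 0.1111], [0.2357, 0.3928, 0.8889], [0.2357, 0.8642, -0.4444]], R = [[4.2426, 0.7071, 5.4212], [0.0000, 2.1213, 3.3784], [0.0000, 0.0000, 0.4444]]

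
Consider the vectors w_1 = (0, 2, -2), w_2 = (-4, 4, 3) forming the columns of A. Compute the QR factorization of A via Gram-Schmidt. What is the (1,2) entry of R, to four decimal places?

w_1 = (0, 2, -2); ‖w_1‖ = 2.8284, so e_1 = (0.0000, 0.7071, -0.7071).
r_{12} = e_1·w_2 = 0.7071.

r_{12} = 0.7071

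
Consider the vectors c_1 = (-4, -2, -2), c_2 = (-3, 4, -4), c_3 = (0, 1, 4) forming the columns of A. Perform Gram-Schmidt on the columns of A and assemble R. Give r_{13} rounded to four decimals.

c_1 = (-4, -2, -2); ‖c_1‖ = 4.8990, so e_1 = (-0.8165, -0.4082, -0.4082).
r_{13} = e_1·c_3 = -2.0412.

r_{13} = -2.0412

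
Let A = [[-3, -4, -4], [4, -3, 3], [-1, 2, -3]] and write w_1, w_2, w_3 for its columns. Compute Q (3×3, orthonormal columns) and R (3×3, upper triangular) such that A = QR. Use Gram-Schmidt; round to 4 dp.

q_1 = w_1/‖w_1‖ = (-3, 4, -1)/5.0990 = (-0.5883, 0.7845, -0.1961).
r_{12} = q_1·w_2 = -0.3922.
u_2 = w_2 + 0.3922·q_1 = (-4.2308, -2.6923, 1.9231).
‖u_2‖ = 5.3709, so q_2 = (-0.7877, -0.5013, 0.3581).
r_{13} = q_1·w_3 = 5.2951; r_{23} = q_2·w_3 = 0.5729.
u_3 = w_3 − 5.2951·q_1 − 0.5729·q_2 = (-0.4333, -0.8667, -2.1667).
‖u_3‖ = 2.3735, so q_3 = (-0.1826, -0.3651, -0.9129).

Q = [[-0.5883, -0.7877, -0.1826], [0.7845, -0.5013, -0.3651], [-0.1961, 0.3581, -0.9129]], R = [[5.0990, -0.3922, 5.2951], [0.0000, 5.3709, 0.5729], [0.0000, 0.0000, 2.3735]]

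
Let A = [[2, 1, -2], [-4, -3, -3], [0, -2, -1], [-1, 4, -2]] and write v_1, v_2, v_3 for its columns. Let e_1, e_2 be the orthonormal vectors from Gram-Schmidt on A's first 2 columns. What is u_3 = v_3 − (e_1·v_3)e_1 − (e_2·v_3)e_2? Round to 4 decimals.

u_3 = (-2.9453, -1.2585, -1.2981, -0.8566)

e_1 = v_1/‖v_1‖ = (2, -4, 0, -1)/4.5826 = (0.4364, -0.8729, 0.0000, -0.2182).
r_{12} = e_1·v_2 = 2.1822.
u_2 = v_2 − 2.1822·e_1 = (0.0476, -1.0952, -2.0000, 4.4762).
‖u_2‖ = 5.0238, so e_2 = (0.0095, -0.2180, -0.3981, 0.8910).
r_{13} = e_1·v_3 = 2.1822; r_{23} = e_2·v_3 = -0.7488.
u_3 = v_3 − 2.1822·e_1 + 0.7488·e_2 = (-2.9453, -1.2585, -1.2981, -0.8566).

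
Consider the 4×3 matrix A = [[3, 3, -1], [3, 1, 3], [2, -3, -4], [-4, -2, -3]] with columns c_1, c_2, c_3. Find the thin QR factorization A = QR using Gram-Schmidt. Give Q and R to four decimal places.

Q = [[0.4867, 0.4486, -0.7243], [0.4867, -0.0249, 0.5022], [0.3244, -0.8847, -0.3344], [-0.6489, -0.1246, -0.3337]], R = [[6.1644, 2.2711, 1.6222], [0.0000, 4.2240, 3.3892], [0.0000, 0.0000, 4.5697]]

q_1 = c_1/‖c_1‖ = (3, 3, 2, -4)/6.1644 = (0.4867, 0.4867, 0.3244, -0.6489).
r_{12} = q_1·c_2 = 2.2711.
u_2 = c_2 − 2.2711·q_1 = (1.8947, -0.1053, -3.7368, -0.5263).
‖u_2‖ = 4.2240, so q_2 = (0.4486, -0.0249, -0.8847, -0.1246).
r_{13} = q_1·c_3 = 1.6222; r_{23} = q_2·c_3 = 3.3892.
u_3 = c_3 − 1.6222·q_1 − 3.3892·q_2 = (-3.3097, 2.2950, -1.5280, -1.5251).
‖u_3‖ = 4.5697, so q_3 = (-0.7243, 0.5022, -0.3344, -0.3337).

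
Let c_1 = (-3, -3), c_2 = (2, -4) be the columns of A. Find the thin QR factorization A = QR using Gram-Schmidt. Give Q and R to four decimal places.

Q = [[-0.7071, 0.7071], [-0.7071, -0.7071]], R = [[4.2426, 1.4142], [0.0000, 4.2426]]

c_1 = (-3, -3); ‖c_1‖ = 4.2426, so q_1 = (-0.7071, -0.7071).
q_1·c_2 = (-0.7071)·2 + (-0.7071)·(-4) = 1.4142.
u_2 = c_2 − 1.4142·q_1 = (3.0000, -3.0000).
‖u_2‖ = 4.2426, so q_2 = (0.7071, -0.7071).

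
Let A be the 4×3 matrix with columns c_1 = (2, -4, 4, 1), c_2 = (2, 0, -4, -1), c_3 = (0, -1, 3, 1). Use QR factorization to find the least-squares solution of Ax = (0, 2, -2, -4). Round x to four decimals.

c_1 = (2, -4, 4, 1); ‖c_1‖ = 6.0828, so e_1 = (0.3288, -0.6576, 0.6576, 0.1644).
e_1·c_2 = 0.3288·2 + (-0.6576)·0 + 0.6576·(-4) + 0.1644·(-1) = -2.1372.
u_2 = c_2 + 2.1372·e_1 = (2.7027, -1.4054, -2.5946, -0.6486).
‖u_2‖ = 4.0537, so e_2 = (0.6667, -0.3467, -0.6401, -0.1600).
e_1·c_3 = 0.3288·0 + (-0.6576)·(-1) + 0.6576·3 + 0.1644·1 = 2.7948; e_2·c_3 = 0.6667·0 + (-0.3467)·(-1) + (-0.6401)·3 + (-0.1600)·1 = -1.7335.
u_3 = c_3 − 2.7948·e_1 + 1.7335·e_2 = (0.2368, 0.2368, 0.0526, 0.2632).
‖u_3‖ = 0.4292, so e_3 = (0.5518, 0.5518, 0.1226, 0.6131).
Qᵀb = (-3.2880, 1.2268, -1.5942).
Back-substitute: x_3 = -1.5942/0.4292 = -3.7143.
x_2 = (1.2268 + 1.7335·(-3.7143))/4.0537 = -1.2857.
x_1 = (-3.2880 + 2.1372·(-1.2857) − 2.7948·(-3.7143))/6.0828 = 0.7143.

x = (0.7143, -1.2857, -3.7143)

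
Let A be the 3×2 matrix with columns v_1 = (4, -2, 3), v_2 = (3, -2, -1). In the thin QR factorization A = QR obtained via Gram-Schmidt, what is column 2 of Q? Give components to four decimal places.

e_1 = v_1/‖v_1‖ = (4, -2, 3)/5.3852 = (0.7428, -0.3714, 0.5571).
r_{12} = e_1·v_2 = 2.4140.
u_2 = v_2 − 2.4140·e_1 = (1.2069, -1.1034, -2.3448).
‖u_2‖ = 2.8587, so e_2 = (0.4222, -0.3860, -0.8202).

e_2 = (0.4222, -0.3860, -0.8202)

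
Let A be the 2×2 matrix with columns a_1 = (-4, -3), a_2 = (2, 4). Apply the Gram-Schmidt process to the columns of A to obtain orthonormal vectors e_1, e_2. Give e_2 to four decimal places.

a_1 = (-4, -3); ‖a_1‖ = 5.0000, so e_1 = (-0.8000, -0.6000).
e_1·a_2 = (-0.8000)·2 + (-0.6000)·4 = -4.0000.
u_2 = a_2 + 4.0000·e_1 = (-1.2000, 1.6000).
‖u_2‖ = 2.0000, so e_2 = (-0.6000, 0.8000).

e_2 = (-0.6000, 0.8000)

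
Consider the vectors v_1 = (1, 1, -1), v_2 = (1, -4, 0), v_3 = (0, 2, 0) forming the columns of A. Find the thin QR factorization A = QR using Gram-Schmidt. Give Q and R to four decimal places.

v_1 = (1, 1, -1); ‖v_1‖ = 1.7321, so e_1 = (0.5774, 0.5774, -0.5774).
e_1·v_2 = 0.5774·1 + 0.5774·(-4) + (-0.5774)·0 = -1.7321.
u_2 = v_2 + 1.7321·e_1 = (2.0000, -3.0000, -1.0000).
‖u_2‖ = 3.7417, so e_2 = (0.5345, -0.8018, -0.2673).
e_1·v_3 = 0.5774·0 + 0.5774·2 + (-0.5774)·0 = 1.1547; e_2·v_3 = 0.5345·0 + (-0.8018)·2 + (-0.2673)·0 = -1.6036.
u_3 = v_3 − 1.1547·e_1 + 1.6036·e_2 = (0.1905, 0.0476, 0.2381).
‖u_3‖ = 0.3086, so e_3 = (0.6172, 0.1543, 0.7715).

Q = [[0.5774, 0.5345, 0.6172], [0.5774, -0.8018, 0.1543], [-0.5774, -0.2673, 0.7715]], R = [[1.7321, -1.7321, 1.1547], [0.0000, 3.7417, -1.6036], [0.0000, 0.0000, 0.3086]]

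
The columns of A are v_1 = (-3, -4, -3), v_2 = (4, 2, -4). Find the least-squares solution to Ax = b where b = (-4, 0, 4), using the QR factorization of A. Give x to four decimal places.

v_1 = (-3, -4, -3); ‖v_1‖ = 5.8310, so e_1 = (-0.5145, -0.6860, -0.5145).
e_1·v_2 = (-0.5145)·4 + (-0.6860)·2 + (-0.5145)·(-4) = -1.3720.
u_2 = v_2 + 1.3720·e_1 = (3.2941, 1.0588, -4.7059).
‖u_2‖ = 5.8410, so e_2 = (0.5640, 0.1813, -0.8057).
Qᵀb = (0.0000, -5.4785).
Back-substitute: x_2 = -5.4785/5.8410 = -0.9379.
x_1 = (0.0000 + 1.3720·(-0.9379))/5.8310 = -0.2207.

x = (-0.2207, -0.9379)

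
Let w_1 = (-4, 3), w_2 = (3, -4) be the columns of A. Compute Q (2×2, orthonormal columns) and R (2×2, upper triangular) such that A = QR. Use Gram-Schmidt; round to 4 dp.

w_1 = (-4, 3); ‖w_1‖ = 5.0000, so q_1 = (-0.8000, 0.6000).
q_1·w_2 = (-0.8000)·3 + 0.6000·(-4) = -4.8000.
u_2 = w_2 + 4.8000·q_1 = (-0.8400, -1.1200).
‖u_2‖ = 1.4000, so q_2 = (-0.6000, -0.8000).

Q = [[-0.8000, -0.6000], [0.6000, -0.8000]], R = [[5.0000, -4.8000], [0.0000, 1.4000]]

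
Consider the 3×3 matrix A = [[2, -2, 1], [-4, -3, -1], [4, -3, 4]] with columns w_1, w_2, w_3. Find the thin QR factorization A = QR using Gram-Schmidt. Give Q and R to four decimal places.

Q = [[0.3333, -0.3829, -0.8615], [-0.6667, -0.7419, 0.0718], [0.6667, -0.5504, 0.5026]], R = [[6.0000, -0.6667, 3.6667], [0.0000, 4.6428, -1.8428], [0.0000, 0.0000, 1.0769]]

q_1 = w_1/‖w_1‖ = (2, -4, 4)/6.0000 = (0.3333, -0.6667, 0.6667).
r_{12} = q_1·w_2 = -0.6667.
u_2 = w_2 + 0.6667·q_1 = (-1.7778, -3.4444, -2.5556).
‖u_2‖ = 4.6428, so q_2 = (-0.3829, -0.7419, -0.5504).
r_{13} = q_1·w_3 = 3.6667; r_{23} = q_2·w_3 = -1.8428.
u_3 = w_3 − 3.6667·q_1 + 1.8428·q_2 = (-0.9278, 0.0773, 0.5412).
‖u_3‖ = 1.0769, so q_3 = (-0.8615, 0.0718, 0.5026).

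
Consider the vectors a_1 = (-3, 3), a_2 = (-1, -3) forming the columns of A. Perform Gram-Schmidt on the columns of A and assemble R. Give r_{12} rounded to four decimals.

r_{12} = -1.4142

a_1 = (-3, 3); ‖a_1‖ = 4.2426, so q_1 = (-0.7071, 0.7071).
r_{12} = q_1·a_2 = -1.4142.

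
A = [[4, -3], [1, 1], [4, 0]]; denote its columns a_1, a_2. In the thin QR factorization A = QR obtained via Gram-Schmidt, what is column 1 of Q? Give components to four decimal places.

e_1 = a_1/‖a_1‖ = (4, 1, 4)/5.7446 = (0.6963, 0.1741, 0.6963).

e_1 = (0.6963, 0.1741, 0.6963)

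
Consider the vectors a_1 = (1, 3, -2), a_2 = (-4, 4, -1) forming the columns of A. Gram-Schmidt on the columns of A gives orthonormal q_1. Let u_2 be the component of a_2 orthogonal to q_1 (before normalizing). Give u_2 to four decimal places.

u_2 = (-4.7143, 1.8571, 0.4286)

a_1 = (1, 3, -2); ‖a_1‖ = 3.7417, so q_1 = (0.2673, 0.8018, -0.5345).
q_1·a_2 = 0.2673·(-4) + 0.8018·4 + (-0.5345)·(-1) = 2.6726.
u_2 = a_2 − 2.6726·q_1 = (-4.7143, 1.8571, 0.4286).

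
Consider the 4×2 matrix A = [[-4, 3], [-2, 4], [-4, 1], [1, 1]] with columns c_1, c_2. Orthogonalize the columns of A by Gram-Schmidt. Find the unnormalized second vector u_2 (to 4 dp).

q_1 = c_1/‖c_1‖ = (-4, -2, -4, 1)/6.0828 = (-0.6576, -0.3288, -0.6576, 0.1644).
r_{12} = q_1·c_2 = -3.7812.
u_2 = c_2 + 3.7812·q_1 = (0.5135, 2.7568, -1.4865, 1.6216).

u_2 = (0.5135, 2.7568, -1.4865, 1.6216)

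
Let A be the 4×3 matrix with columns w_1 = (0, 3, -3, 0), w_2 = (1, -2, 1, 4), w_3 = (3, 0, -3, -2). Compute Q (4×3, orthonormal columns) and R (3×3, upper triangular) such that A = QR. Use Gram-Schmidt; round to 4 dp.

Q = [[0.0000, 0.2390, 0.7807], [0.7071, -0.1195, -0.3904], [-0.7071, -0.1195, -0.3904], [0.0000, 0.9562, -0.2928]], R = [[4.2426, -2.1213, 2.1213], [0.0000, 4.1833, -0.8367], [0.0000, 0.0000, 4.0988]]

e_1 = w_1/‖w_1‖ = (0, 3, -3, 0)/4.2426 = (0.0000, 0.7071, -0.7071, 0.0000).
r_{12} = e_1·w_2 = -2.1213.
u_2 = w_2 + 2.1213·e_1 = (1.0000, -0.5000, -0.5000, 4.0000).
‖u_2‖ = 4.1833, so e_2 = (0.2390, -0.1195, -0.1195, 0.9562).
r_{13} = e_1·w_3 = 2.1213; r_{23} = e_2·w_3 = -0.8367.
u_3 = w_3 − 2.1213·e_1 + 0.8367·e_2 = (3.2000, -1.6000, -1.6000, -1.2000).
‖u_3‖ = 4.0988, so e_3 = (0.7807, -0.3904, -0.3904, -0.2928).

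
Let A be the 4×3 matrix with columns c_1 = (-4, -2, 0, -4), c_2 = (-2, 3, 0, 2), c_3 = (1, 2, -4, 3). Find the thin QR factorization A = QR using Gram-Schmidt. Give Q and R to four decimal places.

Q = [[-0.6667, -0.6667, -0.0277], [-0.3333, 0.6667, -0.0554], [0.0000, 0.0000, -0.9965], [-0.6667, 0.3333, 0.0554]], R = [[6.0000, -1.0000, -3.3333], [0.0000, 4.0000, 1.6667], [0.0000, 0.0000, 4.0139]]

c_1 = (-4, -2, 0, -4); ‖c_1‖ = 6.0000, so q_1 = (-0.6667, -0.3333, 0.0000, -0.6667).
q_1·c_2 = (-0.6667)·(-2) + (-0.3333)·3 + 0.0000·0 + (-0.6667)·2 = -1.0000.
u_2 = c_2 + 1.0000·q_1 = (-2.6667, 2.6667, 0.0000, 1.3333).
‖u_2‖ = 4.0000, so q_2 = (-0.6667, 0.6667, 0.0000, 0.3333).
q_1·c_3 = (-0.6667)·1 + (-0.3333)·2 + 0.0000·(-4) + (-0.6667)·3 = -3.3333; q_2·c_3 = (-0.6667)·1 + 0.6667·2 + 0.0000·(-4) + 0.3333·3 = 1.6667.
u_3 = c_3 + 3.3333·q_1 − 1.6667·q_2 = (-0.1111, -0.2222, -4.0000, 0.2222).
‖u_3‖ = 4.0139, so q_3 = (-0.0277, -0.0554, -0.9965, 0.0554).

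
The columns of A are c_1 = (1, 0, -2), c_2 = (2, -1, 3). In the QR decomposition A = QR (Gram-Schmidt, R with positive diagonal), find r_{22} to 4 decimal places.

e_1 = c_1/‖c_1‖ = (1, 0, -2)/2.2361 = (0.4472, 0.0000, -0.8944).
r_{12} = e_1·c_2 = -1.7889.
u_2 = c_2 + 1.7889·e_1 = (2.8000, -1.0000, 1.4000).
r_{22} = ‖u_2‖ = 3.2863.

r_{22} = 3.2863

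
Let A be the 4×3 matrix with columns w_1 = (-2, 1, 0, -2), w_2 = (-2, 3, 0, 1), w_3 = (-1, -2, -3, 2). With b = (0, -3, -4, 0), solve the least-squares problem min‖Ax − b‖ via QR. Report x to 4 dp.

x = (0.5018, -0.6740, 1.0366)

e_1 = w_1/‖w_1‖ = (-2, 1, 0, -2)/3.0000 = (-0.6667, 0.3333, 0.0000, -0.6667).
r_{12} = e_1·w_2 = 1.6667.
u_2 = w_2 − 1.6667·e_1 = (-0.8889, 2.4444, 0.0000, 2.1111).
‖u_2‖ = 3.3500, so e_2 = (-0.2653, 0.7297, 0.0000, 0.6302).
r_{13} = e_1·w_3 = -1.3333; r_{23} = e_2·w_3 = 0.0663.
u_3 = w_3 + 1.3333·e_1 − 0.0663·e_2 = (-1.8713, -1.6040, -3.0000, 1.0693).
‖u_3‖ = 4.0271, so e_3 = (-0.4647, -0.3983, -0.7449, 0.2655).
Qᵀb = (-1.0000, -2.1891, 4.1746).
Back-substitute: x_3 = 4.1746/4.0271 = 1.0366.
x_2 = (-2.1891 − 0.0663·1.0366)/3.3500 = -0.6740.
x_1 = (-1.0000 − 1.6667·(-0.6740) + 1.3333·1.0366)/3.0000 = 0.5018.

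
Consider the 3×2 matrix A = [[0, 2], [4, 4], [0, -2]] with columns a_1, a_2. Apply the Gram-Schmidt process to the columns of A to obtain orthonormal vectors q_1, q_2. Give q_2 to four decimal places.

q_2 = (0.7071, 0.0000, -0.7071)

a_1 = (0, 4, 0); ‖a_1‖ = 4.0000, so q_1 = (0.0000, 1.0000, 0.0000).
q_1·a_2 = 0.0000·2 + 1.0000·4 + 0.0000·(-2) = 4.0000.
u_2 = a_2 − 4.0000·q_1 = (2.0000, 0.0000, -2.0000).
‖u_2‖ = 2.8284, so q_2 = (0.7071, 0.0000, -0.7071).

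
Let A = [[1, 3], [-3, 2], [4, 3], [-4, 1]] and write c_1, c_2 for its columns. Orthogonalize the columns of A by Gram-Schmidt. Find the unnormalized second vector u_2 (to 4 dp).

c_1 = (1, -3, 4, -4); ‖c_1‖ = 6.4807, so e_1 = (0.1543, -0.4629, 0.6172, -0.6172).
e_1·c_2 = 0.1543·3 + (-0.4629)·2 + 0.6172·3 + (-0.6172)·1 = 0.7715.
u_2 = c_2 − 0.7715·e_1 = (2.8810, 2.3571, 2.5238, 1.4762).

u_2 = (2.8810, 2.3571, 2.5238, 1.4762)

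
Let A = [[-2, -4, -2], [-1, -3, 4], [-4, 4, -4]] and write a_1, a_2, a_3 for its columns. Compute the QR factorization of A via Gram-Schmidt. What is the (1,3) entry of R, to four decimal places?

r_{13} = 3.4915

a_1 = (-2, -1, -4); ‖a_1‖ = 4.5826, so q_1 = (-0.4364, -0.2182, -0.8729).
r_{13} = q_1·a_3 = 3.4915.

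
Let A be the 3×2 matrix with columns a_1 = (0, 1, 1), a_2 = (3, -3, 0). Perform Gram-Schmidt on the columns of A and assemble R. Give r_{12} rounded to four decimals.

a_1 = (0, 1, 1); ‖a_1‖ = 1.4142, so e_1 = (0.0000, 0.7071, 0.7071).
r_{12} = e_1·a_2 = -2.1213.

r_{12} = -2.1213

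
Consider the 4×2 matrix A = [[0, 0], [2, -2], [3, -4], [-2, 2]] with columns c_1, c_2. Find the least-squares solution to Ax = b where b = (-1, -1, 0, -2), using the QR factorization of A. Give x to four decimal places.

x = (1.0000, 0.7500)

c_1 = (0, 2, 3, -2); ‖c_1‖ = 4.1231, so e_1 = (0.0000, 0.4851, 0.7276, -0.4851).
e_1·c_2 = 0.0000·0 + 0.4851·(-2) + 0.7276·(-4) + (-0.4851)·2 = -4.8507.
u_2 = c_2 + 4.8507·e_1 = (0.0000, 0.3529, -0.4706, -0.3529).
‖u_2‖ = 0.6860, so e_2 = (0.0000, 0.5145, -0.6860, -0.5145).
Qᵀb = (0.4851, 0.5145).
Back-substitute: x_2 = 0.5145/0.6860 = 0.7500.
x_1 = (0.4851 + 4.8507·0.7500)/4.1231 = 1.0000.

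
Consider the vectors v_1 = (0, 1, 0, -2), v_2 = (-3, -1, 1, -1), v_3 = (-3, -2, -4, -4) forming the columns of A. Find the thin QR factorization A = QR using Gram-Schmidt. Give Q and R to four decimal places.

e_1 = v_1/‖v_1‖ = (0, 1, 0, -2)/2.2361 = (0.0000, 0.4472, 0.0000, -0.8944).
r_{12} = e_1·v_2 = 0.4472.
u_2 = v_2 − 0.4472·e_1 = (-3.0000, -1.2000, 1.0000, -0.6000).
‖u_2‖ = 3.4351, so e_2 = (-0.8733, -0.3493, 0.2911, -0.1747).
r_{13} = e_1·v_3 = 2.6833; r_{23} = e_2·v_3 = 2.8529.
u_3 = v_3 − 2.6833·e_1 − 2.8529·e_2 = (-0.5085, -2.2034, -4.8305, -1.1017).
‖u_3‖ = 5.4462, so e_3 = (-0.0934, -0.4046, -0.8870, -0.2023).

Q = [[0.0000, -0.8733, -0.0934], [0.4472, -0.3493, -0.4046], [0.0000, 0.2911, -0.8870], [-0.8944, -0.1747, -0.2023]], R = [[2.2361, 0.4472, 2.6833], [0.0000, 3.4351, 2.8529], [0.0000, 0.0000, 5.4462]]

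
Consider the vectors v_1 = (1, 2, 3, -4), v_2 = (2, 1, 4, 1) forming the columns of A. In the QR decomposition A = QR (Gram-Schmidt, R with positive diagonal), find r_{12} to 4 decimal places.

r_{12} = 2.1909

v_1 = (1, 2, 3, -4); ‖v_1‖ = 5.4772, so e_1 = (0.1826, 0.3651, 0.5477, -0.7303).
r_{12} = e_1·v_2 = 2.1909.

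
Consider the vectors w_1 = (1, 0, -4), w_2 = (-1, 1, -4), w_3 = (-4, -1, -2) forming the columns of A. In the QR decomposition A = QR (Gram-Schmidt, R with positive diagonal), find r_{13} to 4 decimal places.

e_1 = w_1/‖w_1‖ = (1, 0, -4)/4.1231 = (0.2425, 0.0000, -0.9701).
r_{13} = e_1·w_3 = 0.9701.

r_{13} = 0.9701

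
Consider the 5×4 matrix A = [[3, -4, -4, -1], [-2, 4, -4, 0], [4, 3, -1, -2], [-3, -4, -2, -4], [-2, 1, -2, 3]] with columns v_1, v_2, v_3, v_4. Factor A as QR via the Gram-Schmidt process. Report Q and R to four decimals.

Q = [[0.4629, -0.5444, -0.6164, 0.2719], [-0.3086, 0.5382, -0.6438, -0.1490], [0.6172, 0.3692, -0.2085, -0.4425], [-0.4629, -0.5069, -0.2606, -0.6071], [-0.3086, 0.1439, -0.3070, 0.5826]], R = [[6.4807, 0.3086, 0.3086, -0.7715], [0.0000, 7.6095, 0.3817, 2.2653], [0.0000, 0.0000, 6.3843, 1.1549], [0.0000, 0.0000, 0.0000, 4.7895]]

e_1 = v_1/‖v_1‖ = (3, -2, 4, -3, -2)/6.4807 = (0.4629, -0.3086, 0.6172, -0.4629, -0.3086).
r_{12} = e_1·v_2 = 0.3086.
u_2 = v_2 − 0.3086·e_1 = (-4.1429, 4.0952, 2.8095, -3.8571, 1.0952).
‖u_2‖ = 7.6095, so e_2 = (-0.5444, 0.5382, 0.3692, -0.5069, 0.1439).
r_{13} = e_1·v_3 = 0.3086; r_{23} = e_2·v_3 = 0.3817.
u_3 = v_3 − 0.3086·e_1 − 0.3817·e_2 = (-3.9350, -4.1102, -1.3314, -1.6637, -1.9597).
‖u_3‖ = 6.3843, so e_3 = (-0.6164, -0.6438, -0.2085, -0.2606, -0.3070).
r_{14} = e_1·v_4 = -0.7715; r_{24} = e_2·v_4 = 2.2653; r_{34} = e_3·v_4 = 1.1549.
u_4 = v_4 + 0.7715·e_1 − 2.2653·e_2 − 1.1549·e_3 = (1.3023, -0.7137, -2.1193, -2.9079, 2.7904).
‖u_4‖ = 4.7895, so e_4 = (0.2719, -0.1490, -0.4425, -0.6071, 0.5826).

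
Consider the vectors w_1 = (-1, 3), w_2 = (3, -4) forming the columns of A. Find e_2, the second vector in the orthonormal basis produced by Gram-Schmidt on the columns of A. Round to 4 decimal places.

w_1 = (-1, 3); ‖w_1‖ = 3.1623, so e_1 = (-0.3162, 0.9487).
e_1·w_2 = (-0.3162)·3 + 0.9487·(-4) = -4.7434.
u_2 = w_2 + 4.7434·e_1 = (1.5000, 0.5000).
‖u_2‖ = 1.5811, so e_2 = (0.9487, 0.3162).

e_2 = (0.9487, 0.3162)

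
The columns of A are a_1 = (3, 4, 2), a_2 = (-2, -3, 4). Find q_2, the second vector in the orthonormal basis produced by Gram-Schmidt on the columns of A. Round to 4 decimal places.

q_2 = (-0.1910, -0.3206, 0.9277)

a_1 = (3, 4, 2); ‖a_1‖ = 5.3852, so q_1 = (0.5571, 0.7428, 0.3714).
q_1·a_2 = 0.5571·(-2) + 0.7428·(-3) + 0.3714·4 = -1.8570.
u_2 = a_2 + 1.8570·q_1 = (-0.9655, -1.6207, 4.6897).
‖u_2‖ = 5.0549, so q_2 = (-0.1910, -0.3206, 0.9277).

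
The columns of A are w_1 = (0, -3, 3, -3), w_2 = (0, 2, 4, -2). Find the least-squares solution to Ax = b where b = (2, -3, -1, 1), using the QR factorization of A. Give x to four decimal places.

x = (0.4286, -0.7143)

w_1 = (0, -3, 3, -3); ‖w_1‖ = 5.1962, so q_1 = (0.0000, -0.5774, 0.5774, -0.5774).
q_1·w_2 = 0.0000·0 + (-0.5774)·2 + 0.5774·4 + (-0.5774)·(-2) = 2.3094.
u_2 = w_2 − 2.3094·q_1 = (0.0000, 3.3333, 2.6667, -0.6667).
‖u_2‖ = 4.3205, so q_2 = (0.0000, 0.7715, 0.6172, -0.1543).
Qᵀb = (0.5774, -3.0861).
Back-substitute: x_2 = -3.0861/4.3205 = -0.7143.
x_1 = (0.5774 − 2.3094·(-0.7143))/5.1962 = 0.4286.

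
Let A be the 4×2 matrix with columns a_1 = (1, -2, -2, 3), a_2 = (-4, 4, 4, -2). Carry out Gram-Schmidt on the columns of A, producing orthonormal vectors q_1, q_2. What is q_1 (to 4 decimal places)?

a_1 = (1, -2, -2, 3); ‖a_1‖ = 4.2426, so q_1 = (0.2357, -0.4714, -0.4714, 0.7071).

q_1 = (0.2357, -0.4714, -0.4714, 0.7071)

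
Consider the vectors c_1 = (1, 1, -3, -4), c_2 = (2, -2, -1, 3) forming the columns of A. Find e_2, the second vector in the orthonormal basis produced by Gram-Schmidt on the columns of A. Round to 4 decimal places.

e_2 = (0.6025, -0.4303, -0.5164, 0.4303)

e_1 = c_1/‖c_1‖ = (1, 1, -3, -4)/5.1962 = (0.1925, 0.1925, -0.5774, -0.7698).
r_{12} = e_1·c_2 = -1.7321.
u_2 = c_2 + 1.7321·e_1 = (2.3333, -1.6667, -2.0000, 1.6667).
‖u_2‖ = 3.8730, so e_2 = (0.6025, -0.4303, -0.5164, 0.4303).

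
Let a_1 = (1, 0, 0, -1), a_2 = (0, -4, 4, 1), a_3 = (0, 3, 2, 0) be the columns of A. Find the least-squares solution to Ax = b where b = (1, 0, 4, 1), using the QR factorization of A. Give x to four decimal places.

x = (0.3112, 0.6224, 0.8069)

a_1 = (1, 0, 0, -1); ‖a_1‖ = 1.4142, so e_1 = (0.7071, 0.0000, 0.0000, -0.7071).
e_1·a_2 = 0.7071·0 + 0.0000·(-4) + 0.0000·4 + (-0.7071)·1 = -0.7071.
u_2 = a_2 + 0.7071·e_1 = (0.5000, -4.0000, 4.0000, 0.5000).
‖u_2‖ = 5.7009, so e_2 = (0.0877, -0.7016, 0.7016, 0.0877).
e_1·a_3 = 0.7071·0 + 0.0000·3 + 0.0000·2 + (-0.7071)·0 = 0.0000; e_2·a_3 = 0.0877·0 + (-0.7016)·3 + 0.7016·2 + 0.0877·0 = -0.7016.
u_3 = a_3 + 0.0000·e_1 + 0.7016·e_2 = (0.0615, 2.5077, 2.4923, 0.0615).
‖u_3‖ = 3.5366, so e_3 = (0.0174, 0.7091, 0.7047, 0.0174).
Qᵀb = (0.0000, 2.9820, 2.8537).
Back-substitute: x_3 = 2.8537/3.5366 = 0.8069.
x_2 = (2.9820 + 0.7016·0.8069)/5.7009 = 0.6224.
x_1 = (0.0000 + 0.7071·0.6224 + 0.0000·0.8069)/1.4142 = 0.3112.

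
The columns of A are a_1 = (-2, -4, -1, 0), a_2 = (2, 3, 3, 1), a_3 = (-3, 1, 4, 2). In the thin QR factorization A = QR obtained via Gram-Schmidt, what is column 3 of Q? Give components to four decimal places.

q_3 = (-0.8936, 0.4090, 0.1510, 0.1070)

a_1 = (-2, -4, -1, 0); ‖a_1‖ = 4.5826, so q_1 = (-0.4364, -0.8729, -0.2182, 0.0000).
q_1·a_2 = (-0.4364)·2 + (-0.8729)·3 + (-0.2182)·3 + 0.0000·1 = -4.1461.
u_2 = a_2 + 4.1461·q_1 = (0.1905, -0.6190, 2.0952, 1.0000).
‖u_2‖ = 2.4103, so q_2 = (0.0790, -0.2568, 0.8693, 0.4149).
q_1·a_3 = (-0.4364)·(-3) + (-0.8729)·1 + (-0.2182)·4 + 0.0000·2 = -0.4364; q_2·a_3 = 0.0790·(-3) + (-0.2568)·1 + 0.8693·4 + 0.4149·2 = 3.8130.
u_3 = a_3 + 0.4364·q_1 − 3.8130·q_2 = (-3.4918, 1.5984, 0.5902, 0.4180).
‖u_3‖ = 3.9077, so q_3 = (-0.8936, 0.4090, 0.1510, 0.1070).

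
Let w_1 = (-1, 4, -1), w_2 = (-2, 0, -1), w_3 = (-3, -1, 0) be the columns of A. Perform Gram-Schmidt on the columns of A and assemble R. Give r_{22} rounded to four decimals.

w_1 = (-1, 4, -1); ‖w_1‖ = 4.2426, so e_1 = (-0.2357, 0.9428, -0.2357).
e_1·w_2 = (-0.2357)·(-2) + 0.9428·0 + (-0.2357)·(-1) = 0.7071.
u_2 = w_2 − 0.7071·e_1 = (-1.8333, -0.6667, -0.8333).
r_{22} = ‖u_2‖ = 2.1213.

r_{22} = 2.1213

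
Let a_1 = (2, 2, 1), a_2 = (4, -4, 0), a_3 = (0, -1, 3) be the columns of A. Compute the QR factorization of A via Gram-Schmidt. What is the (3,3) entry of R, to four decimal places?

a_1 = (2, 2, 1); ‖a_1‖ = 3.0000, so q_1 = (0.6667, 0.6667, 0.3333).
q_1·a_2 = 0.6667·4 + 0.6667·(-4) + 0.3333·0 = 0.0000.
u_2 = a_2 + 0.0000·q_1 = (4.0000, -4.0000, 0.0000).
‖u_2‖ = 5.6569, so q_2 = (0.7071, -0.7071, 0.0000).
q_1·a_3 = 0.6667·0 + 0.6667·(-1) + 0.3333·3 = 0.3333; q_2·a_3 = 0.7071·0 + (-0.7071)·(-1) + 0.0000·3 = 0.7071.
u_3 = a_3 − 0.3333·q_1 − 0.7071·q_2 = (-0.7222, -0.7222, 2.8889).
r_{33} = ‖u_3‖ = 3.0641.

r_{33} = 3.0641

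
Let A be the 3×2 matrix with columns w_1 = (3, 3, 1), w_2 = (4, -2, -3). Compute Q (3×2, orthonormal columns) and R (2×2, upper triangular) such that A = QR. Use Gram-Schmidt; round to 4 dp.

Q = [[0.6882, 0.6602], [0.6882, -0.4631], [0.2294, -0.5913]], R = [[4.3589, 0.6882], [0.0000, 5.3410]]

w_1 = (3, 3, 1); ‖w_1‖ = 4.3589, so e_1 = (0.6882, 0.6882, 0.2294).
e_1·w_2 = 0.6882·4 + 0.6882·(-2) + 0.2294·(-3) = 0.6882.
u_2 = w_2 − 0.6882·e_1 = (3.5263, -2.4737, -3.1579).
‖u_2‖ = 5.3410, so e_2 = (0.6602, -0.4631, -0.5913).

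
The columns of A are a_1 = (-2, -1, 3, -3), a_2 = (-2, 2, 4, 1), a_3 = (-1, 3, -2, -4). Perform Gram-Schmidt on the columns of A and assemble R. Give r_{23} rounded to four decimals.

r_{23} = -1.4386

a_1 = (-2, -1, 3, -3); ‖a_1‖ = 4.7958, so q_1 = (-0.4170, -0.2085, 0.6255, -0.6255).
q_1·a_2 = (-0.4170)·(-2) + (-0.2085)·2 + 0.6255·4 + (-0.6255)·1 = 2.2937.
u_2 = a_2 − 2.2937·q_1 = (-1.0435, 2.4783, 2.5652, 2.4348).
‖u_2‖ = 4.4429, so q_2 = (-0.2349, 0.5578, 0.5774, 0.5480).
r_{23} = q_2·a_3 = -1.4386.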